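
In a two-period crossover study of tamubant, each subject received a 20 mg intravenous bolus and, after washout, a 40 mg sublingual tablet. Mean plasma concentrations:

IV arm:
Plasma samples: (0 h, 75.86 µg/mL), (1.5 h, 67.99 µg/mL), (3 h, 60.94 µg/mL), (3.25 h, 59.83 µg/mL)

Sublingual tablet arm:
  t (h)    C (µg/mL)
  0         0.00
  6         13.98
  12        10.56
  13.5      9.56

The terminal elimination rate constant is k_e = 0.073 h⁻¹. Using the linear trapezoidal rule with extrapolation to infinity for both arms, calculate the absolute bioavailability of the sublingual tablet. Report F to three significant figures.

F = 0.126

Trapezoidal AUC_0→3.25 (IV):
  [0→1.5]: (75.86+67.99)/2 × 1.5 = 107.8875
  [1.5→3]: (67.99+60.94)/2 × 1.5 = 96.6975
  [3→3.25]: (60.94+59.83)/2 × 0.25 = 15.09625
  Sum = 219.68125 µg/mL·h
IV tail: 59.83/0.073 = 819.589; AUC_iv,0→∞ = 219.68125 + 819.589 = 1039.27025 µg/mL·h
Trapezoidal AUC_0→13.5 (sublingual tablet):
  [0→6]: (0.00+13.98)/2 × 6 = 41.94
  [6→12]: (13.98+10.56)/2 × 6 = 73.62
  [12→13.5]: (10.56+9.56)/2 × 1.5 = 15.09
  Sum = 130.65 µg/mL·h
sublingual tablet tail: 9.56/0.073 = 130.959; AUC_ev,0→∞ = 130.65 + 130.959 = 261.609 µg/mL·h
F = (AUC_ev/D_ev)/(AUC_iv/D_iv) = (261.609/40)/(1039.27025/20) = 6.540225/51.9635 = 0.1259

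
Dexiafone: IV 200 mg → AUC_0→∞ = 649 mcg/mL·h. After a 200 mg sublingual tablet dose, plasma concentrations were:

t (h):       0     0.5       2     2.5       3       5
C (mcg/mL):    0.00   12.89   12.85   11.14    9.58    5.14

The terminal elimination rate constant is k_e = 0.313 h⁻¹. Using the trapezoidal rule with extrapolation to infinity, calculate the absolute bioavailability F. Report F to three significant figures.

Trapezoidal AUC_0→5 (sublingual tablet):
  [0→0.5]: (0.00+12.89)/2 × 0.5 = 3.2225
  [0.5→2]: (12.89+12.85)/2 × 1.5 = 19.305
  [2→2.5]: (12.85+11.14)/2 × 0.5 = 5.9975
  [2.5→3]: (11.14+9.58)/2 × 0.5 = 5.18
  [3→5]: (9.58+5.14)/2 × 2 = 14.72
  Sum = 48.425 mcg/mL·h
Tail: C_last/k_e = 5.14/0.313 = 16.422
AUC_0→∞ (sublingual tablet) = 48.425 + 16.422 = 64.847 mcg/mL·h
F = (AUC_ev/D_ev)/(AUC_iv/D_iv) = (64.847/200)/(649/200) = 0.324235/3.245 = 0.0999

F = 0.0999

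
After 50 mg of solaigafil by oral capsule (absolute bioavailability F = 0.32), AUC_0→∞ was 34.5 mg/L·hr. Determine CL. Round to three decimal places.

CL = F × Dose / AUC_0→∞
   = 0.32 × 50 / 34.5 = 0.463768 L/hr

CL = 0.464 L/hr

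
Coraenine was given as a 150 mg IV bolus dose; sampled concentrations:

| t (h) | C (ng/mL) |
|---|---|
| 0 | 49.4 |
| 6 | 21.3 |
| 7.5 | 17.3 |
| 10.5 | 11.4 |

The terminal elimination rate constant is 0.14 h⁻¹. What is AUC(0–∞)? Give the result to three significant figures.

AUC = 366 ng/mL·h

Trapezoidal AUC_0→10.5:
  [0→6]: (49.4+21.3)/2 × 6 = 212.1
  [6→7.5]: (21.3+17.3)/2 × 1.5 = 28.95
  [7.5→10.5]: (17.3+11.4)/2 × 3 = 43.05
  Sum = 284.1 ng/mL·h
Extrapolated tail: C_last / k_e = 11.4 / 0.14 = 81.429
AUC_0→∞ = 284.1 + 81.429 = 365.529 ng/mL·h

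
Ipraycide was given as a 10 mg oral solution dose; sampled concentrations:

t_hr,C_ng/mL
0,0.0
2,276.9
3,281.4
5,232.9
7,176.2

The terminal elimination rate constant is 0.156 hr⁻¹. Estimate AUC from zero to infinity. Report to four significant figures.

Trapezoidal AUC_0→7:
  [0→2]: (0.0+276.9)/2 × 2 = 276.9
  [2→3]: (276.9+281.4)/2 × 1 = 279.15
  [3→5]: (281.4+232.9)/2 × 2 = 514.3
  [5→7]: (232.9+176.2)/2 × 2 = 409.1
  Sum = 1479.45 ng/mL·hr
Extrapolated tail: C_last / k_e = 176.2 / 0.156 = 1129.487
AUC_0→∞ = 1479.45 + 1129.487 = 2608.937 ng/mL·hr

AUC = 2609 ng/mL·hr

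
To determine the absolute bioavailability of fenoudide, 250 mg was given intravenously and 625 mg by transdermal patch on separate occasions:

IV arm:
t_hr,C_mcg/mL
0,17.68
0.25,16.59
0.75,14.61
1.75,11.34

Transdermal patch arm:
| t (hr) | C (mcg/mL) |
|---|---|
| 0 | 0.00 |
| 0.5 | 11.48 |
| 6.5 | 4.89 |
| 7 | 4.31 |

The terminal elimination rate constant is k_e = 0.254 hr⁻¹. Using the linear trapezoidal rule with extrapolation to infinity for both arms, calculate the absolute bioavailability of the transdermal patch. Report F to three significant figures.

Trapezoidal AUC_0→1.75 (IV):
  [0→0.25]: (17.68+16.59)/2 × 0.25 = 4.28375
  [0.25→0.75]: (16.59+14.61)/2 × 0.5 = 7.8
  [0.75→1.75]: (14.61+11.34)/2 × 1 = 12.975
  Sum = 25.05875 mcg/mL·hr
IV tail: 11.34/0.254 = 44.646; AUC_iv,0→∞ = 25.05875 + 44.646 = 69.70475 mcg/mL·hr
Trapezoidal AUC_0→7 (transdermal patch):
  [0→0.5]: (0.00+11.48)/2 × 0.5 = 2.87
  [0.5→6.5]: (11.48+4.89)/2 × 6 = 49.11
  [6.5→7]: (4.89+4.31)/2 × 0.5 = 2.3
  Sum = 54.28 mcg/mL·hr
transdermal patch tail: 4.31/0.254 = 16.969; AUC_ev,0→∞ = 54.28 + 16.969 = 71.249 mcg/mL·hr
F = (AUC_ev/D_ev)/(AUC_iv/D_iv) = (71.249/625)/(69.70475/250) = 0.1139984/0.278819 = 0.4089

F = 0.409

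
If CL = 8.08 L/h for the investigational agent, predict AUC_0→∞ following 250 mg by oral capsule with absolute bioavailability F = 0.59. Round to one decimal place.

AUC = 18.3 mg/L·h

AUC_0→∞ = F × Dose / CL
        = 0.59 × 250 / 8.08 = 18.255 mg/L·h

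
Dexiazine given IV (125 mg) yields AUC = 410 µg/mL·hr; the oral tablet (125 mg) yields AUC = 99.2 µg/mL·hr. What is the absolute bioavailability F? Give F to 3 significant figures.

F = 0.242

F = (AUC_ev / D_ev) / (AUC_iv / D_iv)
  = (99.2/125) / (410/125)
  = 0.7936 / 3.28 = 0.2420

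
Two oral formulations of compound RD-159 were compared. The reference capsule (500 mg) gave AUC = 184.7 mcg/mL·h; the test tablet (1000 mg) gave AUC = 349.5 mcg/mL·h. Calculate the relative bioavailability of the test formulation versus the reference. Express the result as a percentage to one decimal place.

F_rel = 94.6%

F_rel = (AUC_test/D_test) / (AUC_ref/D_ref)
      = (349.5/1000) / (184.7/500)
      = 0.3495 / 0.3694 = 0.9461 = 94.61%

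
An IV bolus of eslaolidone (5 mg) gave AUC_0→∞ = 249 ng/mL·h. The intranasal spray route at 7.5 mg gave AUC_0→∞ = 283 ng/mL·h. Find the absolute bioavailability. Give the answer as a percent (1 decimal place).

F = (AUC_ev / D_ev) / (AUC_iv / D_iv)
  = (283/7.5) / (249/5)
  = 37.7333 / 49.8 = 0.7577
  = 75.77%

F = 75.8%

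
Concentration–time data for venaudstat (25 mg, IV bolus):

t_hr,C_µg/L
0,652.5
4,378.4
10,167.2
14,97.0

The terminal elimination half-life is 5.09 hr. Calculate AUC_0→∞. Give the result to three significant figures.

Trapezoidal AUC_0→14:
  [0→4]: (652.5+378.4)/2 × 4 = 2061.8
  [4→10]: (378.4+167.2)/2 × 6 = 1636.8
  [10→14]: (167.2+97.0)/2 × 4 = 528.4
  Sum = 4227.0 µg/L·hr
k_e = ln2 / t½ = 0.693147 / 5.09 = 0.1362 hr^-1
Extrapolated tail: C_last / k_e = 97.0 / 0.1362 = 712.188
AUC_0→∞ = 4227.0 + 712.188 = 4939.188 µg/L·hr

AUC = 4940 µg/L·hr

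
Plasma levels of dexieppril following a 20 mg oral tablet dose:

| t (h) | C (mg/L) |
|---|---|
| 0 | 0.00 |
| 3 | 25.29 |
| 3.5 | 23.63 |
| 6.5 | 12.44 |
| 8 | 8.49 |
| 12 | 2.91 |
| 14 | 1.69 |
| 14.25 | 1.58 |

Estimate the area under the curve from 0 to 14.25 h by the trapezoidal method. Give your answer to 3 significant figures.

AUC = 148 mg/L·h

Trapezoidal AUC_0→14.25:
  [0→3]: (0.00+25.29)/2 × 3 = 37.935
  [3→3.5]: (25.29+23.63)/2 × 0.5 = 12.23
  [3.5→6.5]: (23.63+12.44)/2 × 3 = 54.105
  [6.5→8]: (12.44+8.49)/2 × 1.5 = 15.6975
  [8→12]: (8.49+2.91)/2 × 4 = 22.8
  [12→14]: (2.91+1.69)/2 × 2 = 4.6
  [14→14.25]: (1.69+1.58)/2 × 0.25 = 0.40875
  Sum = 147.77625 mg/L·h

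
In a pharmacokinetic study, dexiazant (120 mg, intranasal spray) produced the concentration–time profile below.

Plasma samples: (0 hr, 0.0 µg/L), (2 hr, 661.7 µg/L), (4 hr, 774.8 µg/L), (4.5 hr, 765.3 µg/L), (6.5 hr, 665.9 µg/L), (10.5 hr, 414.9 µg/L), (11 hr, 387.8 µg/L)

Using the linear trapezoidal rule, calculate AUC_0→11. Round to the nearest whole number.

AUC = 6277 µg/L·hr

Trapezoidal AUC_0→11:
  [0→2]: (0.0+661.7)/2 × 2 = 661.7
  [2→4]: (661.7+774.8)/2 × 2 = 1436.5
  [4→4.5]: (774.8+765.3)/2 × 0.5 = 385.025
  [4.5→6.5]: (765.3+665.9)/2 × 2 = 1431.2
  [6.5→10.5]: (665.9+414.9)/2 × 4 = 2161.6
  [10.5→11]: (414.9+387.8)/2 × 0.5 = 200.675
  Sum = 6276.7 µg/L·hr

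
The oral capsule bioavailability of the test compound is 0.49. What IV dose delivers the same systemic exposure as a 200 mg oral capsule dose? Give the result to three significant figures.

D_iv = 98.0 mg

Systemic exposure from an extravascular dose = F × D_ev, so the equivalent IV dose is F × D_ev.
D_iv = F × D_ev = 0.49 × 200 = 98 mg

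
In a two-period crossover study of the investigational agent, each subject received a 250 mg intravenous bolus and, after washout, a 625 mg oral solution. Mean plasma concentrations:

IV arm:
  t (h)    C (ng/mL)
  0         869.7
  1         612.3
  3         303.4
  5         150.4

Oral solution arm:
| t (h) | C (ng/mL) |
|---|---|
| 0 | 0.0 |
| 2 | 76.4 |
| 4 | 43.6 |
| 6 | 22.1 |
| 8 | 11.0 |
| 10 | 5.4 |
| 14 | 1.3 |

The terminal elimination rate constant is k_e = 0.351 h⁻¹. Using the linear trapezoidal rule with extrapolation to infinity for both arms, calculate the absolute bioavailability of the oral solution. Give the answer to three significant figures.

Trapezoidal AUC_0→5 (IV):
  [0→1]: (869.7+612.3)/2 × 1 = 741.0
  [1→3]: (612.3+303.4)/2 × 2 = 915.7
  [3→5]: (303.4+150.4)/2 × 2 = 453.8
  Sum = 2110.5 ng/mL·h
IV tail: 150.4/0.351 = 428.490; AUC_iv,0→∞ = 2110.5 + 428.490 = 2538.99 ng/mL·h
Trapezoidal AUC_0→14 (oral solution):
  [0→2]: (0.0+76.4)/2 × 2 = 76.4
  [2→4]: (76.4+43.6)/2 × 2 = 120.0
  [4→6]: (43.6+22.1)/2 × 2 = 65.7
  [6→8]: (22.1+11.0)/2 × 2 = 33.1
  [8→10]: (11.0+5.4)/2 × 2 = 16.4
  [10→14]: (5.4+1.3)/2 × 4 = 13.4
  Sum = 325.0 ng/mL·h
oral solution tail: 1.3/0.351 = 3.704; AUC_ev,0→∞ = 325.0 + 3.704 = 328.704 ng/mL·h
F = (AUC_ev/D_ev)/(AUC_iv/D_iv) = (328.704/625)/(2538.99/250) = 0.5259264/10.15596 = 0.0518

F = 0.0518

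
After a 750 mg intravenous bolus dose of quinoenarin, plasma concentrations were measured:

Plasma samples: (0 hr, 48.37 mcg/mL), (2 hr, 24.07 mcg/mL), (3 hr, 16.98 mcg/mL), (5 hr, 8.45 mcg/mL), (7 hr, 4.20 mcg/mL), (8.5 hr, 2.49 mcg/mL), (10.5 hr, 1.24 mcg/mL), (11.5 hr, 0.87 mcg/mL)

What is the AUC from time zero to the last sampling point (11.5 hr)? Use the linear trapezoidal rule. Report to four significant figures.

Trapezoidal AUC_0→11.5:
  [0→2]: (48.37+24.07)/2 × 2 = 72.44
  [2→3]: (24.07+16.98)/2 × 1 = 20.525
  [3→5]: (16.98+8.45)/2 × 2 = 25.43
  [5→7]: (8.45+4.20)/2 × 2 = 12.65
  [7→8.5]: (4.20+2.49)/2 × 1.5 = 5.0175
  [8.5→10.5]: (2.49+1.24)/2 × 2 = 3.73
  [10.5→11.5]: (1.24+0.87)/2 × 1 = 1.055
  Sum = 140.8475 mcg/mL·hr

AUC = 140.8 mcg/mL·hr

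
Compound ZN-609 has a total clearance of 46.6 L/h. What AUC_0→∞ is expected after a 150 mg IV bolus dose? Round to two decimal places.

AUC_0→∞ = Dose_iv / CL
        = 150 / 46.6 = 3.21888 mg/L·h

AUC = 3.22 mg/L·h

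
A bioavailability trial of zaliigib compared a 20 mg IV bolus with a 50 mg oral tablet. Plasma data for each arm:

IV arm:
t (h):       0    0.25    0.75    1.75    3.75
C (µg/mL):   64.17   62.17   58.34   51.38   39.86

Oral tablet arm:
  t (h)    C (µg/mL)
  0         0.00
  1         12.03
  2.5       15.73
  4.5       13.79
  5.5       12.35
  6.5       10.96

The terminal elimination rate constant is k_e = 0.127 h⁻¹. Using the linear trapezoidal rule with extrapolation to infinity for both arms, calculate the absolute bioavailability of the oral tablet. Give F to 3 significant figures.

F = 0.132

Trapezoidal AUC_0→3.75 (IV):
  [0→0.25]: (64.17+62.17)/2 × 0.25 = 15.7925
  [0.25→0.75]: (62.17+58.34)/2 × 0.5 = 30.1275
  [0.75→1.75]: (58.34+51.38)/2 × 1 = 54.86
  [1.75→3.75]: (51.38+39.86)/2 × 2 = 91.24
  Sum = 192.02 µg/mL·h
IV tail: 39.86/0.127 = 313.858; AUC_iv,0→∞ = 192.02 + 313.858 = 505.878 µg/mL·h
Trapezoidal AUC_0→6.5 (oral tablet):
  [0→1]: (0.00+12.03)/2 × 1 = 6.015
  [1→2.5]: (12.03+15.73)/2 × 1.5 = 20.82
  [2.5→4.5]: (15.73+13.79)/2 × 2 = 29.52
  [4.5→5.5]: (13.79+12.35)/2 × 1 = 13.07
  [5.5→6.5]: (12.35+10.96)/2 × 1 = 11.655
  Sum = 81.08 µg/mL·h
oral tablet tail: 10.96/0.127 = 86.299; AUC_ev,0→∞ = 81.08 + 86.299 = 167.379 µg/mL·h
F = (AUC_ev/D_ev)/(AUC_iv/D_iv) = (167.379/50)/(505.878/20) = 3.34758/25.2939 = 0.1323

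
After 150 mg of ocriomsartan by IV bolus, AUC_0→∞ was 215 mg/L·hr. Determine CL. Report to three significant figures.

CL = Dose_iv / AUC_0→∞
   = 150 / 215 = 0.697674 L/hr

CL = 0.698 L/hr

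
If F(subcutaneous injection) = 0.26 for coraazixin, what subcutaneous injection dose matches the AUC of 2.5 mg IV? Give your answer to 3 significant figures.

For equal systemic exposure: F × D_ev = D_iv
D_ev = D_iv / F = 2.5 / 0.26 = 9.61538 mg

D_subcutaneous = 9.62 mg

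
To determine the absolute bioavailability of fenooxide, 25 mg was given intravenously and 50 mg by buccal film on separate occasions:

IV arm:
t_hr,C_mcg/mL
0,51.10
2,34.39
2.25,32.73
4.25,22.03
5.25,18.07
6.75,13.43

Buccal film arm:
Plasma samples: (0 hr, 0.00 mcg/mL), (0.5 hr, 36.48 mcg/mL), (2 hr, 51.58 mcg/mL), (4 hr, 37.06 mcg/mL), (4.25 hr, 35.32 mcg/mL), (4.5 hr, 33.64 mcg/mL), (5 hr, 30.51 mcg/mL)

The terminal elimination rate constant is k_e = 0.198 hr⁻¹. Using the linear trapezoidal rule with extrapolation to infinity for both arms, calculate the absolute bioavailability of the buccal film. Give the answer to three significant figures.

Trapezoidal AUC_0→6.75 (IV):
  [0→2]: (51.10+34.39)/2 × 2 = 85.49
  [2→2.25]: (34.39+32.73)/2 × 0.25 = 8.39
  [2.25→4.25]: (32.73+22.03)/2 × 2 = 54.76
  [4.25→5.25]: (22.03+18.07)/2 × 1 = 20.05
  [5.25→6.75]: (18.07+13.43)/2 × 1.5 = 23.625
  Sum = 192.315 mcg/mL·hr
IV tail: 13.43/0.198 = 67.828; AUC_iv,0→∞ = 192.315 + 67.828 = 260.143 mcg/mL·hr
Trapezoidal AUC_0→5 (buccal film):
  [0→0.5]: (0.00+36.48)/2 × 0.5 = 9.12
  [0.5→2]: (36.48+51.58)/2 × 1.5 = 66.045
  [2→4]: (51.58+37.06)/2 × 2 = 88.64
  [4→4.25]: (37.06+35.32)/2 × 0.25 = 9.0475
  [4.25→4.5]: (35.32+33.64)/2 × 0.25 = 8.62
  [4.5→5]: (33.64+30.51)/2 × 0.5 = 16.0375
  Sum = 197.51 mcg/mL·hr
buccal film tail: 30.51/0.198 = 154.091; AUC_ev,0→∞ = 197.51 + 154.091 = 351.601 mcg/mL·hr
F = (AUC_ev/D_ev)/(AUC_iv/D_iv) = (351.601/50)/(260.143/25) = 7.03202/10.40572 = 0.6758

F = 0.676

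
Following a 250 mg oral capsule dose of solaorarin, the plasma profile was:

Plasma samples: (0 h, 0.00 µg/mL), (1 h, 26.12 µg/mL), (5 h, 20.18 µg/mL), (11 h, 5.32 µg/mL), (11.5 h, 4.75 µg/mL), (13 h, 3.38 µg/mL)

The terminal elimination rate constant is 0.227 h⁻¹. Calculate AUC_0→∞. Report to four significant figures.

AUC = 205.7 µg/mL·h

Trapezoidal AUC_0→13:
  [0→1]: (0.00+26.12)/2 × 1 = 13.06
  [1→5]: (26.12+20.18)/2 × 4 = 92.6
  [5→11]: (20.18+5.32)/2 × 6 = 76.5
  [11→11.5]: (5.32+4.75)/2 × 0.5 = 2.5175
  [11.5→13]: (4.75+3.38)/2 × 1.5 = 6.0975
  Sum = 190.775 µg/mL·h
Extrapolated tail: C_last / k_e = 3.38 / 0.227 = 14.890
AUC_0→∞ = 190.775 + 14.890 = 205.665 µg/mL·h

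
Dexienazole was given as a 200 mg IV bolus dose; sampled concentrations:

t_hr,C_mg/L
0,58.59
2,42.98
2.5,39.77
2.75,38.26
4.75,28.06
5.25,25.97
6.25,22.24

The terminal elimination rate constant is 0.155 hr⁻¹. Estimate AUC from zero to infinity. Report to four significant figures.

Trapezoidal AUC_0→6.25:
  [0→2]: (58.59+42.98)/2 × 2 = 101.57
  [2→2.5]: (42.98+39.77)/2 × 0.5 = 20.6875
  [2.5→2.75]: (39.77+38.26)/2 × 0.25 = 9.75375
  [2.75→4.75]: (38.26+28.06)/2 × 2 = 66.32
  [4.75→5.25]: (28.06+25.97)/2 × 0.5 = 13.5075
  [5.25→6.25]: (25.97+22.24)/2 × 1 = 24.105
  Sum = 235.94375 mg/L·hr
Extrapolated tail: C_last / k_e = 22.24 / 0.155 = 143.484
AUC_0→∞ = 235.94375 + 143.484 = 379.42775 mg/L·hr

AUC = 379.4 mg/L·hr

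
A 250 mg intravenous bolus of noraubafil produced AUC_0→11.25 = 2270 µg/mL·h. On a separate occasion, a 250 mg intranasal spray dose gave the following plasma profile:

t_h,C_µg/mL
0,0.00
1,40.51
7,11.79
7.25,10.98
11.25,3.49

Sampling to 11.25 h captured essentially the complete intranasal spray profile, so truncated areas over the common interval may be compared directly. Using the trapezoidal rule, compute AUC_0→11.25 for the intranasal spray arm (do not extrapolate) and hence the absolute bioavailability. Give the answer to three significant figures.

F = 0.0920

Trapezoidal AUC_0→11.25 (intranasal spray):
  [0→1]: (0.00+40.51)/2 × 1 = 20.255
  [1→7]: (40.51+11.79)/2 × 6 = 156.9
  [7→7.25]: (11.79+10.98)/2 × 0.25 = 2.84625
  [7.25→11.25]: (10.98+3.49)/2 × 4 = 28.94
  Sum = 208.94125 µg/mL·h
F = (AUC_ev/D_ev)/(AUC_iv/D_iv) = (208.94125/250)/(2270/250) = 0.835765/9.08 = 0.0920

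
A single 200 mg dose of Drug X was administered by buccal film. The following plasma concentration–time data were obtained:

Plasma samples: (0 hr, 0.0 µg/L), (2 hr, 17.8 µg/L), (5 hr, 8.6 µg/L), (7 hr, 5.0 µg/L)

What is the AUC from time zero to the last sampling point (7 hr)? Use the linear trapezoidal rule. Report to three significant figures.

Trapezoidal AUC_0→7:
  [0→2]: (0.0+17.8)/2 × 2 = 17.8
  [2→5]: (17.8+8.6)/2 × 3 = 39.6
  [5→7]: (8.6+5.0)/2 × 2 = 13.6
  Sum = 71.0 µg/L·hr

AUC = 71.0 µg/L·hr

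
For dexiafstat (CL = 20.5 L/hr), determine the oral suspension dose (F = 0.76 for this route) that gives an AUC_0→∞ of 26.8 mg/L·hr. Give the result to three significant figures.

Dose = 723 mg

Dose = CL × AUC_0→∞ / F
     = 20.5 × 26.8 / 0.76 = 722.895 mg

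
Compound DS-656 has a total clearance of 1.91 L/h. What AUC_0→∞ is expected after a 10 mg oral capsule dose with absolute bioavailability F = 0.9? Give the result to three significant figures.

AUC = 4.71 mg/L·h

AUC_0→∞ = F × Dose / CL
        = 0.9 × 10 / 1.91 = 4.71204 mg/L·h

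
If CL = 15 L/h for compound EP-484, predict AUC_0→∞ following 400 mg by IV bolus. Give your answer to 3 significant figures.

AUC = 26.7 mg/L·h

AUC_0→∞ = Dose_iv / CL
        = 400 / 15 = 26.6667 mg/L·h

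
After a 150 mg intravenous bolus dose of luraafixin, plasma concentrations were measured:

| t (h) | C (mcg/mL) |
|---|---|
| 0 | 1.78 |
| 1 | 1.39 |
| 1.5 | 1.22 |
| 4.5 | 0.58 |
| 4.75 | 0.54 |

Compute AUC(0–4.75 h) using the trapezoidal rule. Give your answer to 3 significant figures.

Trapezoidal AUC_0→4.75:
  [0→1]: (1.78+1.39)/2 × 1 = 1.585
  [1→1.5]: (1.39+1.22)/2 × 0.5 = 0.6525
  [1.5→4.5]: (1.22+0.58)/2 × 3 = 2.7
  [4.5→4.75]: (0.58+0.54)/2 × 0.25 = 0.14
  Sum = 5.0775 mcg/mL·h

AUC = 5.08 mcg/mL·h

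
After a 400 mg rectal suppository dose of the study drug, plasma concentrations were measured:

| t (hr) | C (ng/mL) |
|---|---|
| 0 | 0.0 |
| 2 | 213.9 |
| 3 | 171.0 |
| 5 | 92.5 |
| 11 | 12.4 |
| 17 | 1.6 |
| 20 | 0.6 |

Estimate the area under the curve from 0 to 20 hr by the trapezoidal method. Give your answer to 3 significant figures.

AUC = 1030 ng/mL·hr

Trapezoidal AUC_0→20:
  [0→2]: (0.0+213.9)/2 × 2 = 213.9
  [2→3]: (213.9+171.0)/2 × 1 = 192.45
  [3→5]: (171.0+92.5)/2 × 2 = 263.5
  [5→11]: (92.5+12.4)/2 × 6 = 314.7
  [11→17]: (12.4+1.6)/2 × 6 = 42.0
  [17→20]: (1.6+0.6)/2 × 3 = 3.3
  Sum = 1029.85 ng/mL·hr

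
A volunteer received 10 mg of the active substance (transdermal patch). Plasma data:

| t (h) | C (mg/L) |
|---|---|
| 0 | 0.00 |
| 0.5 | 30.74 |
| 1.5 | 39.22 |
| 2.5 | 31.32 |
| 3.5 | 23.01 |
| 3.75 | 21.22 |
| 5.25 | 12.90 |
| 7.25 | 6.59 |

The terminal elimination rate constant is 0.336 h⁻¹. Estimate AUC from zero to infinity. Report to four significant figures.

AUC = 175.3 mg/L·h

Trapezoidal AUC_0→7.25:
  [0→0.5]: (0.00+30.74)/2 × 0.5 = 7.685
  [0.5→1.5]: (30.74+39.22)/2 × 1 = 34.98
  [1.5→2.5]: (39.22+31.32)/2 × 1 = 35.27
  [2.5→3.5]: (31.32+23.01)/2 × 1 = 27.165
  [3.5→3.75]: (23.01+21.22)/2 × 0.25 = 5.52875
  [3.75→5.25]: (21.22+12.90)/2 × 1.5 = 25.59
  [5.25→7.25]: (12.90+6.59)/2 × 2 = 19.49
  Sum = 155.70875 mg/L·h
Extrapolated tail: C_last / k_e = 6.59 / 0.336 = 19.613
AUC_0→∞ = 155.70875 + 19.613 = 175.32175 mg/L·h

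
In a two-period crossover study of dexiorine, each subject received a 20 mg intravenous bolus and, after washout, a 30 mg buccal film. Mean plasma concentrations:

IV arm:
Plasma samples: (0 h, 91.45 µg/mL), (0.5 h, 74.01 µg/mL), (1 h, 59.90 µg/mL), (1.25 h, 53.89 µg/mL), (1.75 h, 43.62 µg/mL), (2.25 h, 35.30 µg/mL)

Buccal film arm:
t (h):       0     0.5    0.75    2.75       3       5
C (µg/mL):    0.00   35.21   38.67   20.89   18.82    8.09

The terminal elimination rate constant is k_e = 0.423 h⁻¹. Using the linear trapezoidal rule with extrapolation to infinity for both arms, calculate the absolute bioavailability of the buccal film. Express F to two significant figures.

Trapezoidal AUC_0→2.25 (IV):
  [0→0.5]: (91.45+74.01)/2 × 0.5 = 41.365
  [0.5→1]: (74.01+59.90)/2 × 0.5 = 33.4775
  [1→1.25]: (59.90+53.89)/2 × 0.25 = 14.22375
  [1.25→1.75]: (53.89+43.62)/2 × 0.5 = 24.3775
  [1.75→2.25]: (43.62+35.30)/2 × 0.5 = 19.73
  Sum = 133.17375 µg/mL·h
IV tail: 35.30/0.423 = 83.452; AUC_iv,0→∞ = 133.17375 + 83.452 = 216.62575 µg/mL·h
Trapezoidal AUC_0→5 (buccal film):
  [0→0.5]: (0.00+35.21)/2 × 0.5 = 8.8025
  [0.5→0.75]: (35.21+38.67)/2 × 0.25 = 9.235
  [0.75→2.75]: (38.67+20.89)/2 × 2 = 59.56
  [2.75→3]: (20.89+18.82)/2 × 0.25 = 4.96375
  [3→5]: (18.82+8.09)/2 × 2 = 26.91
  Sum = 109.47125 µg/mL·h
buccal film tail: 8.09/0.423 = 19.125; AUC_ev,0→∞ = 109.47125 + 19.125 = 128.59625 µg/mL·h
F = (AUC_ev/D_ev)/(AUC_iv/D_iv) = (128.59625/30)/(216.62575/20) = 4.28654/10.8313 = 0.3958

F = 0.40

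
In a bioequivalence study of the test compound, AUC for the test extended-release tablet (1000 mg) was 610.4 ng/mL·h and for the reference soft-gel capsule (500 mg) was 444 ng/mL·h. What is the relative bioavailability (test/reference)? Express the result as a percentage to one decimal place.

F_rel = 68.7%

F_rel = (AUC_test/D_test) / (AUC_ref/D_ref)
      = (610.4/1000) / (444/500)
      = 0.6104 / 0.888 = 0.6874 = 68.74%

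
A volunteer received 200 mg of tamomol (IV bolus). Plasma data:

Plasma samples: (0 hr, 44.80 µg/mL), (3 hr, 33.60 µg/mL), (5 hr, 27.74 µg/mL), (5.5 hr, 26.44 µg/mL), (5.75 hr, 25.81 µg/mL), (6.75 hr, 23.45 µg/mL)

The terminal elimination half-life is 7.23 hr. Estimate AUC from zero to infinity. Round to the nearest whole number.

Trapezoidal AUC_0→6.75:
  [0→3]: (44.80+33.60)/2 × 3 = 117.6
  [3→5]: (33.60+27.74)/2 × 2 = 61.34
  [5→5.5]: (27.74+26.44)/2 × 0.5 = 13.545
  [5.5→5.75]: (26.44+25.81)/2 × 0.25 = 6.53125
  [5.75→6.75]: (25.81+23.45)/2 × 1 = 24.63
  Sum = 223.64625 µg/mL·hr
k_e = ln2 / t½ = 0.693147 / 7.23 = 0.0959 hr^-1
Extrapolated tail: C_last / k_e = 23.45 / 0.0959 = 244.526
AUC_0→∞ = 223.64625 + 244.526 = 468.17225 µg/mL·hr

AUC = 468 µg/mL·hr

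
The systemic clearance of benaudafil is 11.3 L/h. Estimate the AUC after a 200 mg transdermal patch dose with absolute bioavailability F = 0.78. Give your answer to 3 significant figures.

AUC = 13.8 mg/L·h

AUC_0→∞ = F × Dose / CL
        = 0.78 × 200 / 11.3 = 13.8053 mg/L·h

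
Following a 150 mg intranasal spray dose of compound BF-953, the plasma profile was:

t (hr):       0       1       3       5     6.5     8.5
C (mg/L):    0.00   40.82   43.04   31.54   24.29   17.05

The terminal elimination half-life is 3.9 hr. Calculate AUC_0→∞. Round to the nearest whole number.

Trapezoidal AUC_0→8.5:
  [0→1]: (0.00+40.82)/2 × 1 = 20.41
  [1→3]: (40.82+43.04)/2 × 2 = 83.86
  [3→5]: (43.04+31.54)/2 × 2 = 74.58
  [5→6.5]: (31.54+24.29)/2 × 1.5 = 41.8725
  [6.5→8.5]: (24.29+17.05)/2 × 2 = 41.34
  Sum = 262.0625 mg/L·hr
k_e = ln2 / t½ = 0.693147 / 3.9 = 0.1777 hr^-1
Extrapolated tail: C_last / k_e = 17.05 / 0.1777 = 95.948
AUC_0→∞ = 262.0625 + 95.948 = 358.0105 mg/L·hr

AUC = 358 mg/L·hr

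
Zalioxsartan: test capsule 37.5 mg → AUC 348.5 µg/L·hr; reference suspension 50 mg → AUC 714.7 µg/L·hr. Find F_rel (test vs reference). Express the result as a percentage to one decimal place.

F_rel = 65.0%

F_rel = (AUC_test/D_test) / (AUC_ref/D_ref)
      = (348.5/37.5) / (714.7/50)
      = 9.29333 / 14.294 = 0.6502 = 65.02%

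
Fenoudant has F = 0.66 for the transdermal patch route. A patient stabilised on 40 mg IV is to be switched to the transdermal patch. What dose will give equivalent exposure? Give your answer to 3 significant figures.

For equal systemic exposure: F × D_ev = D_iv
D_ev = D_iv / F = 40 / 0.66 = 60.6061 mg

D_transdermal = 60.6 mg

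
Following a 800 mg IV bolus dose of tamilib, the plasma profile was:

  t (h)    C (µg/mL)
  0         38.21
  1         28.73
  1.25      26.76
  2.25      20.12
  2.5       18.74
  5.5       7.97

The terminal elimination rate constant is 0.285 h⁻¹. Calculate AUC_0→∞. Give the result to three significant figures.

Trapezoidal AUC_0→5.5:
  [0→1]: (38.21+28.73)/2 × 1 = 33.47
  [1→1.25]: (28.73+26.76)/2 × 0.25 = 6.93625
  [1.25→2.25]: (26.76+20.12)/2 × 1 = 23.44
  [2.25→2.5]: (20.12+18.74)/2 × 0.25 = 4.8575
  [2.5→5.5]: (18.74+7.97)/2 × 3 = 40.065
  Sum = 108.76875 µg/mL·h
Extrapolated tail: C_last / k_e = 7.97 / 0.285 = 27.965
AUC_0→∞ = 108.76875 + 27.965 = 136.73375 µg/mL·h

AUC = 137 µg/mL·h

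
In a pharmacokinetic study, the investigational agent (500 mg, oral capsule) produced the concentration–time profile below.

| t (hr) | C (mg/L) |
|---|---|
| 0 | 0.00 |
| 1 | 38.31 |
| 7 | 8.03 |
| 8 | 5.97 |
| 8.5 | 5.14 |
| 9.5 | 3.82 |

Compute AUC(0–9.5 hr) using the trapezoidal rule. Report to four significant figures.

AUC = 172.4 mg/L·hr

Trapezoidal AUC_0→9.5:
  [0→1]: (0.00+38.31)/2 × 1 = 19.155
  [1→7]: (38.31+8.03)/2 × 6 = 139.02
  [7→8]: (8.03+5.97)/2 × 1 = 7.0
  [8→8.5]: (5.97+5.14)/2 × 0.5 = 2.7775
  [8.5→9.5]: (5.14+3.82)/2 × 1 = 4.48
  Sum = 172.4325 mg/L·hr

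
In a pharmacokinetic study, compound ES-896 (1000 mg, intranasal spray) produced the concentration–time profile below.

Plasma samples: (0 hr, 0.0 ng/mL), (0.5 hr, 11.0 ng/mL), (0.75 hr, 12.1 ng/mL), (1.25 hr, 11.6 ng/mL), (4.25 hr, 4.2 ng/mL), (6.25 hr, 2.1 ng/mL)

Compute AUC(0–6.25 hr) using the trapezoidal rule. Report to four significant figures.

Trapezoidal AUC_0→6.25:
  [0→0.5]: (0.0+11.0)/2 × 0.5 = 2.75
  [0.5→0.75]: (11.0+12.1)/2 × 0.25 = 2.8875
  [0.75→1.25]: (12.1+11.6)/2 × 0.5 = 5.925
  [1.25→4.25]: (11.6+4.2)/2 × 3 = 23.7
  [4.25→6.25]: (4.2+2.1)/2 × 2 = 6.3
  Sum = 41.5625 ng/mL·hr

AUC = 41.56 ng/mL·hr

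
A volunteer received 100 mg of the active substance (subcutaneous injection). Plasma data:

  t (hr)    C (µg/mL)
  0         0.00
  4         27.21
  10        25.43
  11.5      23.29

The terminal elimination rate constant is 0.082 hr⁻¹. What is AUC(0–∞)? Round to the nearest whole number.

AUC = 533 µg/mL·hr

Trapezoidal AUC_0→11.5:
  [0→4]: (0.00+27.21)/2 × 4 = 54.42
  [4→10]: (27.21+25.43)/2 × 6 = 157.92
  [10→11.5]: (25.43+23.29)/2 × 1.5 = 36.54
  Sum = 248.88 µg/mL·hr
Extrapolated tail: C_last / k_e = 23.29 / 0.082 = 284.024
AUC_0→∞ = 248.88 + 284.024 = 532.904 µg/mL·hr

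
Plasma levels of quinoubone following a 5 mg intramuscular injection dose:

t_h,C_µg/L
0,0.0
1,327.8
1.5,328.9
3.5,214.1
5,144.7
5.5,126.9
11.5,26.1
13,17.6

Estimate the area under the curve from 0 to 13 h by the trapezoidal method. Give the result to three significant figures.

Trapezoidal AUC_0→13:
  [0→1]: (0.0+327.8)/2 × 1 = 163.9
  [1→1.5]: (327.8+328.9)/2 × 0.5 = 164.175
  [1.5→3.5]: (328.9+214.1)/2 × 2 = 543.0
  [3.5→5]: (214.1+144.7)/2 × 1.5 = 269.1
  [5→5.5]: (144.7+126.9)/2 × 0.5 = 67.9
  [5.5→11.5]: (126.9+26.1)/2 × 6 = 459.0
  [11.5→13]: (26.1+17.6)/2 × 1.5 = 32.775
  Sum = 1699.85 µg/L·h

AUC = 1700 µg/L·h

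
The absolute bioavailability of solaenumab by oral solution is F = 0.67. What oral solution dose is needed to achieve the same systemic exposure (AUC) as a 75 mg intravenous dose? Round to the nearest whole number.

For equal systemic exposure: F × D_ev = D_iv
D_ev = D_iv / F = 75 / 0.67 = 111.94 mg

D_oral = 112 mg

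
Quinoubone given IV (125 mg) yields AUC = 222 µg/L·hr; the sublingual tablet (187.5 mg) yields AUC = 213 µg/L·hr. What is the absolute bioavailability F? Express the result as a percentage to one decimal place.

F = 64.0%

F = (AUC_ev / D_ev) / (AUC_iv / D_iv)
  = (213/187.5) / (222/125)
  = 1.136 / 1.776 = 0.6396
  = 63.96%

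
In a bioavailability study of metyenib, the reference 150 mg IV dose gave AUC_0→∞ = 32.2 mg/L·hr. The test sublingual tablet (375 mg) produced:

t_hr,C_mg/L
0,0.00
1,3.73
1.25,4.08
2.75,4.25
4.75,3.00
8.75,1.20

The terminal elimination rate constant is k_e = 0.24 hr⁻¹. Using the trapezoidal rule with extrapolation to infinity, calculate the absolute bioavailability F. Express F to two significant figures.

Trapezoidal AUC_0→8.75 (sublingual tablet):
  [0→1]: (0.00+3.73)/2 × 1 = 1.865
  [1→1.25]: (3.73+4.08)/2 × 0.25 = 0.97625
  [1.25→2.75]: (4.08+4.25)/2 × 1.5 = 6.2475
  [2.75→4.75]: (4.25+3.00)/2 × 2 = 7.25
  [4.75→8.75]: (3.00+1.20)/2 × 4 = 8.4
  Sum = 24.73875 mg/L·hr
Tail: C_last/k_e = 1.20/0.24 = 5.000
AUC_0→∞ (sublingual tablet) = 24.73875 + 5.000 = 29.73875 mg/L·hr
F = (AUC_ev/D_ev)/(AUC_iv/D_iv) = (29.73875/375)/(32.2/150) = 0.0793033/0.214667 = 0.3694

F = 0.37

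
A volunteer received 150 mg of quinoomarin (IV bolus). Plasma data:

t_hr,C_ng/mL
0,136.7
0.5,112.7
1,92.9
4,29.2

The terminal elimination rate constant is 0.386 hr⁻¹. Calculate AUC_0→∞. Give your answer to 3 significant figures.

AUC = 373 ng/mL·hr

Trapezoidal AUC_0→4:
  [0→0.5]: (136.7+112.7)/2 × 0.5 = 62.35
  [0.5→1]: (112.7+92.9)/2 × 0.5 = 51.4
  [1→4]: (92.9+29.2)/2 × 3 = 183.15
  Sum = 296.9 ng/mL·hr
Extrapolated tail: C_last / k_e = 29.2 / 0.386 = 75.648
AUC_0→∞ = 296.9 + 75.648 = 372.548 ng/mL·hr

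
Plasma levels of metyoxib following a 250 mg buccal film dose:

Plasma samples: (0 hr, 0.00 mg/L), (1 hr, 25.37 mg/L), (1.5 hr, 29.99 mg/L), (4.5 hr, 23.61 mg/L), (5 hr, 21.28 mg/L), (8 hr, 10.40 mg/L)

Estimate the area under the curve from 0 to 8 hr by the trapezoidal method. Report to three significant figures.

AUC = 166 mg/L·hr

Trapezoidal AUC_0→8:
  [0→1]: (0.00+25.37)/2 × 1 = 12.685
  [1→1.5]: (25.37+29.99)/2 × 0.5 = 13.84
  [1.5→4.5]: (29.99+23.61)/2 × 3 = 80.4
  [4.5→5]: (23.61+21.28)/2 × 0.5 = 11.2225
  [5→8]: (21.28+10.40)/2 × 3 = 47.52
  Sum = 165.6675 mg/L·hr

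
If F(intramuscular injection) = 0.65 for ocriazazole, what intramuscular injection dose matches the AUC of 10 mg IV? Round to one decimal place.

D_intramuscular = 15.4 mg

For equal systemic exposure: F × D_ev = D_iv
D_ev = D_iv / F = 10 / 0.65 = 15.3846 mg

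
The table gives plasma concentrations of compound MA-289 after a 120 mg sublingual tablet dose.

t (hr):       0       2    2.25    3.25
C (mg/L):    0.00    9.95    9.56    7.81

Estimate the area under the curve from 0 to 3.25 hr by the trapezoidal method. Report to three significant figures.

Trapezoidal AUC_0→3.25:
  [0→2]: (0.00+9.95)/2 × 2 = 9.95
  [2→2.25]: (9.95+9.56)/2 × 0.25 = 2.43875
  [2.25→3.25]: (9.56+7.81)/2 × 1 = 8.685
  Sum = 21.07375 mg/L·hr

AUC = 21.1 mg/L·hr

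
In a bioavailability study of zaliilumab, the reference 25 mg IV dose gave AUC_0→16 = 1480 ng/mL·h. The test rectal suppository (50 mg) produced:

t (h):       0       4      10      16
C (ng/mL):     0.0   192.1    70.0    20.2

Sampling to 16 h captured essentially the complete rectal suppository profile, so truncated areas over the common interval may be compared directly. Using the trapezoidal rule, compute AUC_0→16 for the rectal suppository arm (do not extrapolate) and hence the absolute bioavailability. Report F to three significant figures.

Trapezoidal AUC_0→16 (rectal suppository):
  [0→4]: (0.0+192.1)/2 × 4 = 384.2
  [4→10]: (192.1+70.0)/2 × 6 = 786.3
  [10→16]: (70.0+20.2)/2 × 6 = 270.6
  Sum = 1441.1 ng/mL·h
F = (AUC_ev/D_ev)/(AUC_iv/D_iv) = (1441.1/50)/(1480/25) = 28.822/59.2 = 0.4869

F = 0.487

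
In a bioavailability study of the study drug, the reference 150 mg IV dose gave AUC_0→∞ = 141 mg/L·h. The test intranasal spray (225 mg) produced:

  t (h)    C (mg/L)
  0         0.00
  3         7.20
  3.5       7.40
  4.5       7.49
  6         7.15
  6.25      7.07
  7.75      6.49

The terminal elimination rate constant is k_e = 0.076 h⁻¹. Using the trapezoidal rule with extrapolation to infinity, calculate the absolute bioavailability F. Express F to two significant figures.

F = 0.62

Trapezoidal AUC_0→7.75 (intranasal spray):
  [0→3]: (0.00+7.20)/2 × 3 = 10.8
  [3→3.5]: (7.20+7.40)/2 × 0.5 = 3.65
  [3.5→4.5]: (7.40+7.49)/2 × 1 = 7.445
  [4.5→6]: (7.49+7.15)/2 × 1.5 = 10.98
  [6→6.25]: (7.15+7.07)/2 × 0.25 = 1.7775
  [6.25→7.75]: (7.07+6.49)/2 × 1.5 = 10.17
  Sum = 44.8225 mg/L·h
Tail: C_last/k_e = 6.49/0.076 = 85.395
AUC_0→∞ (intranasal spray) = 44.8225 + 85.395 = 130.2175 mg/L·h
F = (AUC_ev/D_ev)/(AUC_iv/D_iv) = (130.2175/225)/(141/150) = 0.578744/0.94 = 0.6157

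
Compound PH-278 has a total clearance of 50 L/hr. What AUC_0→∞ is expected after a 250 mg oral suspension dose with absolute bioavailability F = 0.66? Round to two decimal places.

AUC_0→∞ = F × Dose / CL
        = 0.66 × 250 / 50 = 3.3 mg/L·hr

AUC = 3.30 mg/L·hr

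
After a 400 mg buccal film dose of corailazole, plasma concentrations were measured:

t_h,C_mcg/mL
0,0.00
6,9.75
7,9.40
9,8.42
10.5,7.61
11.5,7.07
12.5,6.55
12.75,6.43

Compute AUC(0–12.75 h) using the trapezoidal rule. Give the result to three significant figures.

AUC = 84.4 mcg/mL·h

Trapezoidal AUC_0→12.75:
  [0→6]: (0.00+9.75)/2 × 6 = 29.25
  [6→7]: (9.75+9.40)/2 × 1 = 9.575
  [7→9]: (9.40+8.42)/2 × 2 = 17.82
  [9→10.5]: (8.42+7.61)/2 × 1.5 = 12.0225
  [10.5→11.5]: (7.61+7.07)/2 × 1 = 7.34
  [11.5→12.5]: (7.07+6.55)/2 × 1 = 6.81
  [12.5→12.75]: (6.55+6.43)/2 × 0.25 = 1.6225
  Sum = 84.44 mcg/mL·h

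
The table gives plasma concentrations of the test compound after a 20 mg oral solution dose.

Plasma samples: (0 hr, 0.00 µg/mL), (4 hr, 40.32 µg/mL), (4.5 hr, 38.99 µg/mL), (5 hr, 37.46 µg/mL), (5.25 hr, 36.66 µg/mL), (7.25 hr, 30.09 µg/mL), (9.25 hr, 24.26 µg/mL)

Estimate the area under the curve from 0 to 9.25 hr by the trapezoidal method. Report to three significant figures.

AUC = 250 µg/mL·hr

Trapezoidal AUC_0→9.25:
  [0→4]: (0.00+40.32)/2 × 4 = 80.64
  [4→4.5]: (40.32+38.99)/2 × 0.5 = 19.8275
  [4.5→5]: (38.99+37.46)/2 × 0.5 = 19.1125
  [5→5.25]: (37.46+36.66)/2 × 0.25 = 9.265
  [5.25→7.25]: (36.66+30.09)/2 × 2 = 66.75
  [7.25→9.25]: (30.09+24.26)/2 × 2 = 54.35
  Sum = 249.945 µg/mL·hr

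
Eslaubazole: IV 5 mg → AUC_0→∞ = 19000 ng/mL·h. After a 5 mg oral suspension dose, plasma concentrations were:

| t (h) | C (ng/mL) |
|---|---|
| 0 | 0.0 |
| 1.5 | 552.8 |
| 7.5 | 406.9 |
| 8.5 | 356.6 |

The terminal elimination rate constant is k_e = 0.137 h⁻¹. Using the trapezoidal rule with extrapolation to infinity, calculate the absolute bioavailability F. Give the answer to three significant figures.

Trapezoidal AUC_0→8.5 (oral suspension):
  [0→1.5]: (0.0+552.8)/2 × 1.5 = 414.6
  [1.5→7.5]: (552.8+406.9)/2 × 6 = 2879.1
  [7.5→8.5]: (406.9+356.6)/2 × 1 = 381.75
  Sum = 3675.45 ng/mL·h
Tail: C_last/k_e = 356.6/0.137 = 2602.920
AUC_0→∞ (oral suspension) = 3675.45 + 2602.920 = 6278.37 ng/mL·h
F = (AUC_ev/D_ev)/(AUC_iv/D_iv) = (6278.37/5)/(19000/5) = 1255.674/3800 = 0.3304

F = 0.330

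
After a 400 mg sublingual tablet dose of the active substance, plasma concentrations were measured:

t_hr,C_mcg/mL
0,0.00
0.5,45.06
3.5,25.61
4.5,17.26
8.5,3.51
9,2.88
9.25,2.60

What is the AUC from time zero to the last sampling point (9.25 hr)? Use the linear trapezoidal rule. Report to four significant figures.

AUC = 182.5 mcg/mL·hr

Trapezoidal AUC_0→9.25:
  [0→0.5]: (0.00+45.06)/2 × 0.5 = 11.265
  [0.5→3.5]: (45.06+25.61)/2 × 3 = 106.005
  [3.5→4.5]: (25.61+17.26)/2 × 1 = 21.435
  [4.5→8.5]: (17.26+3.51)/2 × 4 = 41.54
  [8.5→9]: (3.51+2.88)/2 × 0.5 = 1.5975
  [9→9.25]: (2.88+2.60)/2 × 0.25 = 0.685
  Sum = 182.5275 mcg/mL·hr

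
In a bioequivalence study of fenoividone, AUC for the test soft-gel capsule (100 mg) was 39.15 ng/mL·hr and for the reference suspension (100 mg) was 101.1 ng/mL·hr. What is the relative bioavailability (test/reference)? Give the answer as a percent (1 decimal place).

F_rel = 38.7%

F_rel = (AUC_test/D_test) / (AUC_ref/D_ref)
      = (39.15/100) / (101.1/100)
      = 0.3915 / 1.011 = 0.3872 = 38.72%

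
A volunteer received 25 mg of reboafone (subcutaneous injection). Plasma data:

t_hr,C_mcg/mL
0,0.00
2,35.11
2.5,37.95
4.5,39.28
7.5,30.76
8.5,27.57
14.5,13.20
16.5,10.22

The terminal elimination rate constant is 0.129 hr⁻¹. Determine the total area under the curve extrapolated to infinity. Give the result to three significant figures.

AUC = 490 mcg/mL·hr

Trapezoidal AUC_0→16.5:
  [0→2]: (0.00+35.11)/2 × 2 = 35.11
  [2→2.5]: (35.11+37.95)/2 × 0.5 = 18.265
  [2.5→4.5]: (37.95+39.28)/2 × 2 = 77.23
  [4.5→7.5]: (39.28+30.76)/2 × 3 = 105.06
  [7.5→8.5]: (30.76+27.57)/2 × 1 = 29.165
  [8.5→14.5]: (27.57+13.20)/2 × 6 = 122.31
  [14.5→16.5]: (13.20+10.22)/2 × 2 = 23.42
  Sum = 410.56 mcg/mL·hr
Extrapolated tail: C_last / k_e = 10.22 / 0.129 = 79.225
AUC_0→∞ = 410.56 + 79.225 = 489.785 mcg/mL·hr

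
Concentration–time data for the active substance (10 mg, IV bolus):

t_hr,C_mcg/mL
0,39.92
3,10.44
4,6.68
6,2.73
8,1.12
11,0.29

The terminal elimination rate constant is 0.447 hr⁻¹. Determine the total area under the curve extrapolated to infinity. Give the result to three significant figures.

Trapezoidal AUC_0→11:
  [0→3]: (39.92+10.44)/2 × 3 = 75.54
  [3→4]: (10.44+6.68)/2 × 1 = 8.56
  [4→6]: (6.68+2.73)/2 × 2 = 9.41
  [6→8]: (2.73+1.12)/2 × 2 = 3.85
  [8→11]: (1.12+0.29)/2 × 3 = 2.115
  Sum = 99.475 mcg/mL·hr
Extrapolated tail: C_last / k_e = 0.29 / 0.447 = 0.649
AUC_0→∞ = 99.475 + 0.649 = 100.124 mcg/mL·hr

AUC = 100 mcg/mL·hr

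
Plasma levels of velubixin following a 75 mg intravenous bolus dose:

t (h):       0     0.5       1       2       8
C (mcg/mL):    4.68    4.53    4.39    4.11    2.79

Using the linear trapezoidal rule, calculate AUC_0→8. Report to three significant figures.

Trapezoidal AUC_0→8:
  [0→0.5]: (4.68+4.53)/2 × 0.5 = 2.3025
  [0.5→1]: (4.53+4.39)/2 × 0.5 = 2.23
  [1→2]: (4.39+4.11)/2 × 1 = 4.25
  [2→8]: (4.11+2.79)/2 × 6 = 20.7
  Sum = 29.4825 mcg/mL·h

AUC = 29.5 mcg/mL·h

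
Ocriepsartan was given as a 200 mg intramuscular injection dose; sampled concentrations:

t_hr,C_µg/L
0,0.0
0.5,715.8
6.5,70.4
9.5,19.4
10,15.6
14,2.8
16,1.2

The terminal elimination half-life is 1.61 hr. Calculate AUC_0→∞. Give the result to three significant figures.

AUC = 2720 µg/L·hr

Trapezoidal AUC_0→16:
  [0→0.5]: (0.0+715.8)/2 × 0.5 = 178.95
  [0.5→6.5]: (715.8+70.4)/2 × 6 = 2358.6
  [6.5→9.5]: (70.4+19.4)/2 × 3 = 134.7
  [9.5→10]: (19.4+15.6)/2 × 0.5 = 8.75
  [10→14]: (15.6+2.8)/2 × 4 = 36.8
  [14→16]: (2.8+1.2)/2 × 2 = 4.0
  Sum = 2721.8 µg/L·hr
k_e = ln2 / t½ = 0.693147 / 1.61 = 0.4305 hr^-1
Extrapolated tail: C_last / k_e = 1.2 / 0.4305 = 2.787
AUC_0→∞ = 2721.8 + 2.787 = 2724.587 µg/L·hr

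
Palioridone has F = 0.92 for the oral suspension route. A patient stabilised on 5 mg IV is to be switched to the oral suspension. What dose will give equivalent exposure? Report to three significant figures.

For equal systemic exposure: F × D_ev = D_iv
D_ev = D_iv / F = 5 / 0.92 = 5.43478 mg

D_oral = 5.43 mg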